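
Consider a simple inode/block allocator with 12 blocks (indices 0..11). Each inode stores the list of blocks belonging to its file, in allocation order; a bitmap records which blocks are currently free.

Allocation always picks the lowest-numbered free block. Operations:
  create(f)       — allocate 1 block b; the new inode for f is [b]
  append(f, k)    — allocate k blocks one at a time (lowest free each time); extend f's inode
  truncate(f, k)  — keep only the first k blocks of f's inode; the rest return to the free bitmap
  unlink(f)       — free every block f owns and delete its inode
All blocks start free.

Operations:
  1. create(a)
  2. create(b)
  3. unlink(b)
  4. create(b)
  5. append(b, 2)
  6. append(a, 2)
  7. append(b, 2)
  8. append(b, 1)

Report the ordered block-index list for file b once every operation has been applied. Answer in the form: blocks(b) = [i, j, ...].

after create(a) → a:[0]  free=[F...........]
after create(b) → a:[0], b:[1]  free=[FF..........]
after unlink(b) → a:[0]  free=[F...........]
after create(b) → a:[0], b:[1]  free=[FF..........]
after append(b, 2) → a:[0], b:[1, 2, 3]  free=[FFFF........]
after append(a, 2) → a:[0, 4, 5], b:[1, 2, 3]  free=[FFFFFF......]
after append(b, 2) → a:[0, 4, 5], b:[1, 2, 3, 6, 7]  free=[FFFFFFFF....]
after append(b, 1) → a:[0, 4, 5], b:[1, 2, 3, 6, 7, 8]  free=[FFFFFFFFF...]

blocks(b) = [1, 2, 3, 6, 7, 8]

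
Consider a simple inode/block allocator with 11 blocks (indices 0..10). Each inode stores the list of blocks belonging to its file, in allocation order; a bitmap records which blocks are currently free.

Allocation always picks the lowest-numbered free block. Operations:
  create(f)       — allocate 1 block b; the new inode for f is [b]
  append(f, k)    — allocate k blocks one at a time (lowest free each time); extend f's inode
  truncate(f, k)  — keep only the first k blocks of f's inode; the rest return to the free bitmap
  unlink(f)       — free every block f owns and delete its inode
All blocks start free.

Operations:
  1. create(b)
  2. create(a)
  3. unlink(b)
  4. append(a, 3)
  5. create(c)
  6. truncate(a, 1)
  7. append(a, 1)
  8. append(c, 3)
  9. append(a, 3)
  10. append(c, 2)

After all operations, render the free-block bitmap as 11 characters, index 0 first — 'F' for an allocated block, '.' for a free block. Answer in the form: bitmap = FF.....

bitmap = FFFFFFFFFFF

create(b): bitmap=F.......... | b=[0]
create(a): bitmap=FF......... | a=[1] b=[0]
unlink(b): bitmap=.F......... | a=[1]
append(a, 3): bitmap=FFFF....... | a=[1, 0, 2, 3]
create(c): bitmap=FFFFF...... | a=[1, 0, 2, 3] c=[4]
truncate(a, 1): bitmap=.F..F...... | a=[1] c=[4]
append(a, 1): bitmap=FF..F...... | a=[1, 0] c=[4]
append(c, 3): bitmap=FFFFFF..... | a=[1, 0] c=[4, 2, 3, 5]
append(a, 3): bitmap=FFFFFFFFF.. | a=[1, 0, 6, 7, 8] c=[4, 2, 3, 5]
append(c, 2): bitmap=FFFFFFFFFFF | a=[1, 0, 6, 7, 8] c=[4, 2, 3, 5, 9, 10]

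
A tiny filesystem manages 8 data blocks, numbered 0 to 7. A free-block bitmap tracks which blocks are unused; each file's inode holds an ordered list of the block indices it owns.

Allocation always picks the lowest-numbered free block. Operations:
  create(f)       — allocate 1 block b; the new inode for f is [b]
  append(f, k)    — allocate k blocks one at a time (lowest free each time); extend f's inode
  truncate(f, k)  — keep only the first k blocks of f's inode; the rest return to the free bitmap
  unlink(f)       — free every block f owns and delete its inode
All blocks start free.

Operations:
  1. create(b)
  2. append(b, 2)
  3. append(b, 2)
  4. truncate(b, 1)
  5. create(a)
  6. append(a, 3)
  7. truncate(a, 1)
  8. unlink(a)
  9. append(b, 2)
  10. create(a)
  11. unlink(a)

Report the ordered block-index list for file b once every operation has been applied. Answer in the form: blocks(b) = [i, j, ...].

blocks(b) = [0, 1, 2]

after create(b) → b:[0]  free=[F.......]
after append(b, 2) → b:[0, 1, 2]  free=[FFF.....]
after append(b, 2) → b:[0, 1, 2, 3, 4]  free=[FFFFF...]
after truncate(b, 1) → b:[0]  free=[F.......]
after create(a) → a:[1], b:[0]  free=[FF......]
after append(a, 3) → a:[1, 2, 3, 4], b:[0]  free=[FFFFF...]
after truncate(a, 1) → a:[1], b:[0]  free=[FF......]
after unlink(a) → b:[0]  free=[F.......]
after append(b, 2) → b:[0, 1, 2]  free=[FFF.....]
after create(a) → a:[3], b:[0, 1, 2]  free=[FFFF....]
after unlink(a) → b:[0, 1, 2]  free=[FFF.....]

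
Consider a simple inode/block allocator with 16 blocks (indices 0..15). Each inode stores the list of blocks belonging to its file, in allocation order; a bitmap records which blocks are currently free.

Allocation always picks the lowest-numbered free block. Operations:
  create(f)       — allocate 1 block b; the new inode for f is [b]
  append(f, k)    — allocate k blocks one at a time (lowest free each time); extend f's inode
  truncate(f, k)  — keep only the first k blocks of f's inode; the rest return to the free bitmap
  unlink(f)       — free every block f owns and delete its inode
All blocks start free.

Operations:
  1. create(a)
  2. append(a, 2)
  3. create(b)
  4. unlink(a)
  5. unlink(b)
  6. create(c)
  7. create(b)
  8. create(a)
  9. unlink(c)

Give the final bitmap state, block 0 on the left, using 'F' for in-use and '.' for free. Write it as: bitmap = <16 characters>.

bitmap = .FF.............

[1] create(a) — a=0 (map F...............)
[2] append(a, 2) — a=0,1,2 (map FFF.............)
[3] create(b) — a=0,1,2 b=3 (map FFFF............)
[4] unlink(a) — b=3 (map ...F............)
[5] unlink(b) —  (map ................)
[6] create(c) — c=0 (map F...............)
[7] create(b) — b=1 c=0 (map FF..............)
[8] create(a) — a=2 b=1 c=0 (map FFF.............)
[9] unlink(c) — a=2 b=1 (map .FF.............)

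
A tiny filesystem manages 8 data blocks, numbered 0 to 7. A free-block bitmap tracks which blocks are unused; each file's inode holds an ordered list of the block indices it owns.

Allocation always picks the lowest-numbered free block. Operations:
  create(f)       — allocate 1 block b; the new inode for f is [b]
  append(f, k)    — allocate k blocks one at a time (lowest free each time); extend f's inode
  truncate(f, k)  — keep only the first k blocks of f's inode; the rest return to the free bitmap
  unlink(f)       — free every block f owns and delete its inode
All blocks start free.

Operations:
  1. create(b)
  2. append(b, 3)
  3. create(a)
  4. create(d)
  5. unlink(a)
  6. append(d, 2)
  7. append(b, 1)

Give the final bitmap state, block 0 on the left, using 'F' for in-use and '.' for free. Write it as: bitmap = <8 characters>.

  1. create(b)  ⇒  F.......  {b→[0]}
  2. append(b, 3)  ⇒  FFFF....  {b→[0, 1, 2, 3]}
  3. create(a)  ⇒  FFFFF...  {a→[4]; b→[0, 1, 2, 3]}
  4. create(d)  ⇒  FFFFFF..  {a→[4]; b→[0, 1, 2, 3]; d→[5]}
  5. unlink(a)  ⇒  FFFF.F..  {b→[0, 1, 2, 3]; d→[5]}
  6. append(d, 2)  ⇒  FFFFFFF.  {b→[0, 1, 2, 3]; d→[5, 4, 6]}
  7. append(b, 1)  ⇒  FFFFFFFF  {b→[0, 1, 2, 3, 7]; d→[5, 4, 6]}

bitmap = FFFFFFFF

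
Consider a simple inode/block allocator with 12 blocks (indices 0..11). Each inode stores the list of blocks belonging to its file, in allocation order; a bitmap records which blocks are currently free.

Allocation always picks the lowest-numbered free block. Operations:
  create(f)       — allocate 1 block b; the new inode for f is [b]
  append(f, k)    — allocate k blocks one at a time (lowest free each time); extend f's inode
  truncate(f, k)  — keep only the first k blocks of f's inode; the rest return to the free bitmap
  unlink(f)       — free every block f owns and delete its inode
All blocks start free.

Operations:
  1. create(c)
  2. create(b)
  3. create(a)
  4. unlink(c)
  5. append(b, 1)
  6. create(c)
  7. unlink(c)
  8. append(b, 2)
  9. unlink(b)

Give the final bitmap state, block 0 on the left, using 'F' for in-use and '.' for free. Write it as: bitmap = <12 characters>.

bitmap = ..F.........

  1. create(c)  ⇒  F...........  {c→[0]}
  2. create(b)  ⇒  FF..........  {b→[1]; c→[0]}
  3. create(a)  ⇒  FFF.........  {a→[2]; b→[1]; c→[0]}
  4. unlink(c)  ⇒  .FF.........  {a→[2]; b→[1]}
  5. append(b, 1)  ⇒  FFF.........  {a→[2]; b→[1, 0]}
  6. create(c)  ⇒  FFFF........  {a→[2]; b→[1, 0]; c→[3]}
  7. unlink(c)  ⇒  FFF.........  {a→[2]; b→[1, 0]}
  8. append(b, 2)  ⇒  FFFFF.......  {a→[2]; b→[1, 0, 3, 4]}
  9. unlink(b)  ⇒  ..F.........  {a→[2]}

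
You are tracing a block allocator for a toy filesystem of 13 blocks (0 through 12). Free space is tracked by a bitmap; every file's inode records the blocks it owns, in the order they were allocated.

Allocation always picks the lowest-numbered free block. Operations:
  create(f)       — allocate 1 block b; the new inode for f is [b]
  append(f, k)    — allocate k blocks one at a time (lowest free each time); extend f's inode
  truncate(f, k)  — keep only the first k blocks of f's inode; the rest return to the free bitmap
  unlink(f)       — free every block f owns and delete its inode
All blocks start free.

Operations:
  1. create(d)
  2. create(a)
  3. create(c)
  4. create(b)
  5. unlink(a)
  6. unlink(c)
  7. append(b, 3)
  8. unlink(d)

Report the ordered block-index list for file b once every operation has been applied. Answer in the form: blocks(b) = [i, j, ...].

[1] create(d) — d=0 (map F............)
[2] create(a) — a=1 d=0 (map FF...........)
[3] create(c) — a=1 c=2 d=0 (map FFF..........)
[4] create(b) — a=1 b=3 c=2 d=0 (map FFFF.........)
[5] unlink(a) — b=3 c=2 d=0 (map F.FF.........)
[6] unlink(c) — b=3 d=0 (map F..F.........)
[7] append(b, 3) — b=3,1,2,4 d=0 (map FFFFF........)
[8] unlink(d) — b=3,1,2,4 (map .FFFF........)

blocks(b) = [3, 1, 2, 4]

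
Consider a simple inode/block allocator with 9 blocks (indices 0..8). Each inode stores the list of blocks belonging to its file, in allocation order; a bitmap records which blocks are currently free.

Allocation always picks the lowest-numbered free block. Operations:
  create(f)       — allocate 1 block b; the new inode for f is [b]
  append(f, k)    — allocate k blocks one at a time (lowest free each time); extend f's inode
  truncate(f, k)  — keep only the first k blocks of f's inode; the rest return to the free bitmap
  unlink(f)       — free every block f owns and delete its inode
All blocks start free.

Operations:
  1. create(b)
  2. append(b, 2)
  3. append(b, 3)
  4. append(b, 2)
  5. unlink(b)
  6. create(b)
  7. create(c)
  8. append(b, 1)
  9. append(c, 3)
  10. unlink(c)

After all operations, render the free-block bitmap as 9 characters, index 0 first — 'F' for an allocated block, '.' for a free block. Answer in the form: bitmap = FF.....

bitmap = F.F......

[1] create(b) — b=0 (map F........)
[2] append(b, 2) — b=0,1,2 (map FFF......)
[3] append(b, 3) — b=0,1,2,3,4,5 (map FFFFFF...)
[4] append(b, 2) — b=0,1,2,3,4,5,6,7 (map FFFFFFFF.)
[5] unlink(b) —  (map .........)
[6] create(b) — b=0 (map F........)
[7] create(c) — b=0 c=1 (map FF.......)
[8] append(b, 1) — b=0,2 c=1 (map FFF......)
[9] append(c, 3) — b=0,2 c=1,3,4,5 (map FFFFFF...)
[10] unlink(c) — b=0,2 (map F.F......)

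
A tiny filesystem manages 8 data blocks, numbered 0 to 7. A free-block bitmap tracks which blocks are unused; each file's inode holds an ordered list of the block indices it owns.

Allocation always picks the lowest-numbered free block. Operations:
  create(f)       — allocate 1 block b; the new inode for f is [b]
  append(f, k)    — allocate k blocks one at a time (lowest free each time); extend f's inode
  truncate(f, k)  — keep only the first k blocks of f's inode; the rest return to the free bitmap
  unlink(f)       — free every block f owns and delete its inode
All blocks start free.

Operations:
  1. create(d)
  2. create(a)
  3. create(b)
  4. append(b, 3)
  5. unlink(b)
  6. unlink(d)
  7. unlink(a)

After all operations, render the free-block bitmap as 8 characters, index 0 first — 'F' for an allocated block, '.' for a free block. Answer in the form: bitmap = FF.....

bitmap = ........

[1] create(d) — d=0 (map F.......)
[2] create(a) — a=1 d=0 (map FF......)
[3] create(b) — a=1 b=2 d=0 (map FFF.....)
[4] append(b, 3) — a=1 b=2,3,4,5 d=0 (map FFFFFF..)
[5] unlink(b) — a=1 d=0 (map FF......)
[6] unlink(d) — a=1 (map .F......)
[7] unlink(a) —  (map ........)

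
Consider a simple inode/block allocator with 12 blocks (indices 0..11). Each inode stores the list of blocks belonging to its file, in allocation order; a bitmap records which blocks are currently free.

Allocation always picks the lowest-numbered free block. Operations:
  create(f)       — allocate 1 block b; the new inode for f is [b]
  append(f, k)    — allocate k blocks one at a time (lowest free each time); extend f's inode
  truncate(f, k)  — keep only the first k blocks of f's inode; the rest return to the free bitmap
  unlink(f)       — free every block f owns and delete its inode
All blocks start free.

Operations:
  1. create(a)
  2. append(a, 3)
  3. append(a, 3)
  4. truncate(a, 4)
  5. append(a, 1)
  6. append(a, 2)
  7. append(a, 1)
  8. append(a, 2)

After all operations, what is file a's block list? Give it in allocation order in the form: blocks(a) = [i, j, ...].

after create(a) → a:[0]  free=[F...........]
after append(a, 3) → a:[0, 1, 2, 3]  free=[FFFF........]
after append(a, 3) → a:[0, 1, 2, 3, 4, 5, 6]  free=[FFFFFFF.....]
after truncate(a, 4) → a:[0, 1, 2, 3]  free=[FFFF........]
after append(a, 1) → a:[0, 1, 2, 3, 4]  free=[FFFFF.......]
after append(a, 2) → a:[0, 1, 2, 3, 4, 5, 6]  free=[FFFFFFF.....]
after append(a, 1) → a:[0, 1, 2, 3, 4, 5, 6, 7]  free=[FFFFFFFF....]
after append(a, 2) → a:[0, 1, 2, 3, 4, 5, 6, 7, 8, 9]  free=[FFFFFFFFFF..]

blocks(a) = [0, 1, 2, 3, 4, 5, 6, 7, 8, 9]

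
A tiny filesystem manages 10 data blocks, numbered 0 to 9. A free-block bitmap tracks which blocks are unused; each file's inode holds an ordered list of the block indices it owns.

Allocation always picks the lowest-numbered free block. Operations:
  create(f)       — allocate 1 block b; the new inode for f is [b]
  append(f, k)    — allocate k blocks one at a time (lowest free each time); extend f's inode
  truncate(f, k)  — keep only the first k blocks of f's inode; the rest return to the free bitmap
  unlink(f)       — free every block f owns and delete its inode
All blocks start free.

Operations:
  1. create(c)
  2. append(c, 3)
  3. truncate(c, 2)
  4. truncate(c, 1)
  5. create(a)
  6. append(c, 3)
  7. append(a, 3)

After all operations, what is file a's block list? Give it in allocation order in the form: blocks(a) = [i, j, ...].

blocks(a) = [1, 5, 6, 7]

  1. create(c)  ⇒  F.........  {c→[0]}
  2. append(c, 3)  ⇒  FFFF......  {c→[0, 1, 2, 3]}
  3. truncate(c, 2)  ⇒  FF........  {c→[0, 1]}
  4. truncate(c, 1)  ⇒  F.........  {c→[0]}
  5. create(a)  ⇒  FF........  {a→[1]; c→[0]}
  6. append(c, 3)  ⇒  FFFFF.....  {a→[1]; c→[0, 2, 3, 4]}
  7. append(a, 3)  ⇒  FFFFFFFF..  {a→[1, 5, 6, 7]; c→[0, 2, 3, 4]}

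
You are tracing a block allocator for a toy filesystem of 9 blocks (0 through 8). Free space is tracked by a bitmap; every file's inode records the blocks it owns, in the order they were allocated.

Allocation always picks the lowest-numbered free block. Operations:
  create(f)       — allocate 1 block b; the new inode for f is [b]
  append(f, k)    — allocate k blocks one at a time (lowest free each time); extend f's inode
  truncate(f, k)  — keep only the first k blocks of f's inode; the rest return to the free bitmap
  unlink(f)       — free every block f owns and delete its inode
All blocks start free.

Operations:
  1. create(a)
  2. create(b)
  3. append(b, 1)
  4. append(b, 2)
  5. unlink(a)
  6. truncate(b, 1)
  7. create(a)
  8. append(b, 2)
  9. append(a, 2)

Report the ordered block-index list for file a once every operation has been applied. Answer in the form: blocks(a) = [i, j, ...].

blocks(a) = [0, 4, 5]

create(a): bitmap=F........ | a=[0]
create(b): bitmap=FF....... | a=[0] b=[1]
append(b, 1): bitmap=FFF...... | a=[0] b=[1, 2]
append(b, 2): bitmap=FFFFF.... | a=[0] b=[1, 2, 3, 4]
unlink(a): bitmap=.FFFF.... | b=[1, 2, 3, 4]
truncate(b, 1): bitmap=.F....... | b=[1]
create(a): bitmap=FF....... | a=[0] b=[1]
append(b, 2): bitmap=FFFF..... | a=[0] b=[1, 2, 3]
append(a, 2): bitmap=FFFFFF... | a=[0, 4, 5] b=[1, 2, 3]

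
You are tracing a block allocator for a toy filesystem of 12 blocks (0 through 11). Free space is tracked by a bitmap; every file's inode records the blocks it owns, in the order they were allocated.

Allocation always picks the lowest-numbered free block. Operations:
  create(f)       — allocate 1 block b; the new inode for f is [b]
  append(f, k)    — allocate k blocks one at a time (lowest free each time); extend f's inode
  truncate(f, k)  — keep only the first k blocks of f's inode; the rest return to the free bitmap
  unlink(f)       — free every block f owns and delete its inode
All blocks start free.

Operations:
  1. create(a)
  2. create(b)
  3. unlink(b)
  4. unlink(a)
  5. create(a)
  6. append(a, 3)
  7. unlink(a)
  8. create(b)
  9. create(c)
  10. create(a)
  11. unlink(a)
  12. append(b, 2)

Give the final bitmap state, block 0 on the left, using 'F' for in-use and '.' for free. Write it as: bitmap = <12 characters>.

bitmap = FFFF........

[1] create(a) — a=0 (map F...........)
[2] create(b) — a=0 b=1 (map FF..........)
[3] unlink(b) — a=0 (map F...........)
[4] unlink(a) —  (map ............)
[5] create(a) — a=0 (map F...........)
[6] append(a, 3) — a=0,1,2,3 (map FFFF........)
[7] unlink(a) —  (map ............)
[8] create(b) — b=0 (map F...........)
[9] create(c) — b=0 c=1 (map FF..........)
[10] create(a) — a=2 b=0 c=1 (map FFF.........)
[11] unlink(a) — b=0 c=1 (map FF..........)
[12] append(b, 2) — b=0,2,3 c=1 (map FFFF........)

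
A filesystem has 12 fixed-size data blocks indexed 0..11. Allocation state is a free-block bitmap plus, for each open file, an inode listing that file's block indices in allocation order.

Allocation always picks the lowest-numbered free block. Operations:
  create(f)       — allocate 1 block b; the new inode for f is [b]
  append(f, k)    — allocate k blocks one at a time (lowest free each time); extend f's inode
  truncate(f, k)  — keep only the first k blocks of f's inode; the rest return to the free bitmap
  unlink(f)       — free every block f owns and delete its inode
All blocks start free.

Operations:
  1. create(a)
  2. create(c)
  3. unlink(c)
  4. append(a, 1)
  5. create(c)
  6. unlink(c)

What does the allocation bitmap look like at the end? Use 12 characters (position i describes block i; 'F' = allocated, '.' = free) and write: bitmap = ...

[1] create(a) — a=0 (map F...........)
[2] create(c) — a=0 c=1 (map FF..........)
[3] unlink(c) — a=0 (map F...........)
[4] append(a, 1) — a=0,1 (map FF..........)
[5] create(c) — a=0,1 c=2 (map FFF.........)
[6] unlink(c) — a=0,1 (map FF..........)

bitmap = FF..........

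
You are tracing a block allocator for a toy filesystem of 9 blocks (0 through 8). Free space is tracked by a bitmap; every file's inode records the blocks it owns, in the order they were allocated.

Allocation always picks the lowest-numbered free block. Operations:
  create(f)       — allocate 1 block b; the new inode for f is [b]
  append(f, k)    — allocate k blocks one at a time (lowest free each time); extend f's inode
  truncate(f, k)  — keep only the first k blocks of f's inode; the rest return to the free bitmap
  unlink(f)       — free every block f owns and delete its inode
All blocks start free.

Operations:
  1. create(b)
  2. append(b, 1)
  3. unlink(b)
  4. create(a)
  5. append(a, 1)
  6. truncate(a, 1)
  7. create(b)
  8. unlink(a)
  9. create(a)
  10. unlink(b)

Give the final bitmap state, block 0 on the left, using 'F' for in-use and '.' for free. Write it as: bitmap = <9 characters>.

[1] create(b) — b=0 (map F........)
[2] append(b, 1) — b=0,1 (map FF.......)
[3] unlink(b) —  (map .........)
[4] create(a) — a=0 (map F........)
[5] append(a, 1) — a=0,1 (map FF.......)
[6] truncate(a, 1) — a=0 (map F........)
[7] create(b) — a=0 b=1 (map FF.......)
[8] unlink(a) — b=1 (map .F.......)
[9] create(a) — a=0 b=1 (map FF.......)
[10] unlink(b) — a=0 (map F........)

bitmap = F........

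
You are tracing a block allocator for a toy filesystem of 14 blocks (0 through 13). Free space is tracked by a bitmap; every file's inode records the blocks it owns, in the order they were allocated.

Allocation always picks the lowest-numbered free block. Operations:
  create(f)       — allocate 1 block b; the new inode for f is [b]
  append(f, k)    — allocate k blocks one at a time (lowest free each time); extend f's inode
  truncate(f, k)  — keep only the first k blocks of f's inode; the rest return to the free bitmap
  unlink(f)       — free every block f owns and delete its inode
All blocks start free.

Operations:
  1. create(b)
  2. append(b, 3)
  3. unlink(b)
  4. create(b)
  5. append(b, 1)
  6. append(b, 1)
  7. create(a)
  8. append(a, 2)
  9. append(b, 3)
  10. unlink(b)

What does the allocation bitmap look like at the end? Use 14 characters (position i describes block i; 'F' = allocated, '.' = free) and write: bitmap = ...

[1] create(b) — b=0 (map F.............)
[2] append(b, 3) — b=0,1,2,3 (map FFFF..........)
[3] unlink(b) —  (map ..............)
[4] create(b) — b=0 (map F.............)
[5] append(b, 1) — b=0,1 (map FF............)
[6] append(b, 1) — b=0,1,2 (map FFF...........)
[7] create(a) — a=3 b=0,1,2 (map FFFF..........)
[8] append(a, 2) — a=3,4,5 b=0,1,2 (map FFFFFF........)
[9] append(b, 3) — a=3,4,5 b=0,1,2,6,7,8 (map FFFFFFFFF.....)
[10] unlink(b) — a=3,4,5 (map ...FFF........)

bitmap = ...FFF........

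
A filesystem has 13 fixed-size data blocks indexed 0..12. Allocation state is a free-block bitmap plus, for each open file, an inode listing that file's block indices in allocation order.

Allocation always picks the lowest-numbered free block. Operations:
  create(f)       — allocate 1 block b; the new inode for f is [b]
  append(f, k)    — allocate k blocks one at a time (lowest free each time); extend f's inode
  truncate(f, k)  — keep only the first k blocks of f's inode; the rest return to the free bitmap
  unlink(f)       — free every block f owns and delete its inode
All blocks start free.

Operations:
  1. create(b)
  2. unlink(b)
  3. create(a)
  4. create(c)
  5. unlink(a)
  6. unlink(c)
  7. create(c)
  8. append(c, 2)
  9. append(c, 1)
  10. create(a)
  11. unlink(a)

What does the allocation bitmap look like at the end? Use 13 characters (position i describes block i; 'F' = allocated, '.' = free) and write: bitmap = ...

bitmap = FFFF.........

  1. create(b)  ⇒  F............  {b→[0]}
  2. unlink(b)  ⇒  .............  {}
  3. create(a)  ⇒  F............  {a→[0]}
  4. create(c)  ⇒  FF...........  {a→[0]; c→[1]}
  5. unlink(a)  ⇒  .F...........  {c→[1]}
  6. unlink(c)  ⇒  .............  {}
  7. create(c)  ⇒  F............  {c→[0]}
  8. append(c, 2)  ⇒  FFF..........  {c→[0, 1, 2]}
  9. append(c, 1)  ⇒  FFFF.........  {c→[0, 1, 2, 3]}
  10. create(a)  ⇒  FFFFF........  {a→[4]; c→[0, 1, 2, 3]}
  11. unlink(a)  ⇒  FFFF.........  {c→[0, 1, 2, 3]}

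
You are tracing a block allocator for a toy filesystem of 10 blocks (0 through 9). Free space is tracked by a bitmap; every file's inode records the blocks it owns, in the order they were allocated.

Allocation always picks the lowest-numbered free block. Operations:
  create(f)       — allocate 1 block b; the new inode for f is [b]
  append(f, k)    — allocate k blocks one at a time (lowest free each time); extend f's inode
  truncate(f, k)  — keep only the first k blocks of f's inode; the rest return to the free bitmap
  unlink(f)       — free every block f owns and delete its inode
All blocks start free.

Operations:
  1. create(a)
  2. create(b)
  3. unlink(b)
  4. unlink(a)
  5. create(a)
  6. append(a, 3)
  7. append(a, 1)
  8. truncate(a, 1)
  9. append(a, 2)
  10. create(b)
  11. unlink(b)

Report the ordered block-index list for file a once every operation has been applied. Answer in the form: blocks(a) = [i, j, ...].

blocks(a) = [0, 1, 2]

[1] create(a) — a=0 (map F.........)
[2] create(b) — a=0 b=1 (map FF........)
[3] unlink(b) — a=0 (map F.........)
[4] unlink(a) —  (map ..........)
[5] create(a) — a=0 (map F.........)
[6] append(a, 3) — a=0,1,2,3 (map FFFF......)
[7] append(a, 1) — a=0,1,2,3,4 (map FFFFF.....)
[8] truncate(a, 1) — a=0 (map F.........)
[9] append(a, 2) — a=0,1,2 (map FFF.......)
[10] create(b) — a=0,1,2 b=3 (map FFFF......)
[11] unlink(b) — a=0,1,2 (map FFF.......)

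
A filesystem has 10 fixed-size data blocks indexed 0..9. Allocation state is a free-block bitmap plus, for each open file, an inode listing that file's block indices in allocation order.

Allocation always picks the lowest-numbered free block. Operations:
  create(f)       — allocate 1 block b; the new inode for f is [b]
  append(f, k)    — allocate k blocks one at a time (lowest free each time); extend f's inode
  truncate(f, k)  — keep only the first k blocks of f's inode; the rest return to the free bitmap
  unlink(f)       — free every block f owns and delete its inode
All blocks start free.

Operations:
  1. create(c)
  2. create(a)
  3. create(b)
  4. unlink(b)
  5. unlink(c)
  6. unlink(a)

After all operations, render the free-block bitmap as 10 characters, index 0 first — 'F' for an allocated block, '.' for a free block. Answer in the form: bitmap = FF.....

create(c): bitmap=F......... | c=[0]
create(a): bitmap=FF........ | a=[1] c=[0]
create(b): bitmap=FFF....... | a=[1] b=[2] c=[0]
unlink(b): bitmap=FF........ | a=[1] c=[0]
unlink(c): bitmap=.F........ | a=[1]
unlink(a): bitmap=.......... | 

bitmap = ..........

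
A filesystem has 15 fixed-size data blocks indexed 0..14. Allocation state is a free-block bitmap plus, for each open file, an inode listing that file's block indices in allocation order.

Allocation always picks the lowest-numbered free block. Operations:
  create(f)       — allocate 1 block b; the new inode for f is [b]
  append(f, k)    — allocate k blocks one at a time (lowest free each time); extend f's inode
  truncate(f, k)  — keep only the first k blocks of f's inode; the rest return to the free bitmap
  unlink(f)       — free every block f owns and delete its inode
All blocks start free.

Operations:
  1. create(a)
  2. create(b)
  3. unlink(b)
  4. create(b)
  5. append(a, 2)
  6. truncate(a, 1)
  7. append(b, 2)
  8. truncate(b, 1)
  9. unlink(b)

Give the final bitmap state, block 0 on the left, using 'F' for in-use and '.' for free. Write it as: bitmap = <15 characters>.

bitmap = F..............

create(a): bitmap=F.............. | a=[0]
create(b): bitmap=FF............. | a=[0] b=[1]
unlink(b): bitmap=F.............. | a=[0]
create(b): bitmap=FF............. | a=[0] b=[1]
append(a, 2): bitmap=FFFF........... | a=[0, 2, 3] b=[1]
truncate(a, 1): bitmap=FF............. | a=[0] b=[1]
append(b, 2): bitmap=FFFF........... | a=[0] b=[1, 2, 3]
truncate(b, 1): bitmap=FF............. | a=[0] b=[1]
unlink(b): bitmap=F.............. | a=[0]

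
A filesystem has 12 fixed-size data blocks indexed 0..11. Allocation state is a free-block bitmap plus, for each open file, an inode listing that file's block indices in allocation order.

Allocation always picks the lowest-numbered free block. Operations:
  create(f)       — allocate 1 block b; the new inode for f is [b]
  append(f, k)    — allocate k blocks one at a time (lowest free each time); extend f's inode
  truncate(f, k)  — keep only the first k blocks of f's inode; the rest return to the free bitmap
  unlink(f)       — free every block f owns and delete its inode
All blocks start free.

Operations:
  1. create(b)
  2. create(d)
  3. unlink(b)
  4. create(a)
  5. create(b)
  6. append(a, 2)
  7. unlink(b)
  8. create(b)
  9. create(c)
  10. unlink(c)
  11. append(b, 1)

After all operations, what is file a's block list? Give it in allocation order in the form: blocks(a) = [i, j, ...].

blocks(a) = [0, 3, 4]

[1] create(b) — b=0 (map F...........)
[2] create(d) — b=0 d=1 (map FF..........)
[3] unlink(b) — d=1 (map .F..........)
[4] create(a) — a=0 d=1 (map FF..........)
[5] create(b) — a=0 b=2 d=1 (map FFF.........)
[6] append(a, 2) — a=0,3,4 b=2 d=1 (map FFFFF.......)
[7] unlink(b) — a=0,3,4 d=1 (map FF.FF.......)
[8] create(b) — a=0,3,4 b=2 d=1 (map FFFFF.......)
[9] create(c) — a=0,3,4 b=2 c=5 d=1 (map FFFFFF......)
[10] unlink(c) — a=0,3,4 b=2 d=1 (map FFFFF.......)
[11] append(b, 1) — a=0,3,4 b=2,5 d=1 (map FFFFFF......)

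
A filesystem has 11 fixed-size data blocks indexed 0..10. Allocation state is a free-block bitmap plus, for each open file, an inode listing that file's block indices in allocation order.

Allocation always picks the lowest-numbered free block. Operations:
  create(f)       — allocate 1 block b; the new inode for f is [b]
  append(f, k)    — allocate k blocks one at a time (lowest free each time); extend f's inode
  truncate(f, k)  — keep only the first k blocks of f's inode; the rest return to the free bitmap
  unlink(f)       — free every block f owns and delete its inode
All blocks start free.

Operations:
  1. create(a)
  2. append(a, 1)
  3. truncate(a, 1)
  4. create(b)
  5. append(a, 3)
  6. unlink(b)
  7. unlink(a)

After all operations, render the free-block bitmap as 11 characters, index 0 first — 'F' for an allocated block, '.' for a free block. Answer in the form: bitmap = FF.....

bitmap = ...........

create(a): bitmap=F.......... | a=[0]
append(a, 1): bitmap=FF......... | a=[0, 1]
truncate(a, 1): bitmap=F.......... | a=[0]
create(b): bitmap=FF......... | a=[0] b=[1]
append(a, 3): bitmap=FFFFF...... | a=[0, 2, 3, 4] b=[1]
unlink(b): bitmap=F.FFF...... | a=[0, 2, 3, 4]
unlink(a): bitmap=........... | 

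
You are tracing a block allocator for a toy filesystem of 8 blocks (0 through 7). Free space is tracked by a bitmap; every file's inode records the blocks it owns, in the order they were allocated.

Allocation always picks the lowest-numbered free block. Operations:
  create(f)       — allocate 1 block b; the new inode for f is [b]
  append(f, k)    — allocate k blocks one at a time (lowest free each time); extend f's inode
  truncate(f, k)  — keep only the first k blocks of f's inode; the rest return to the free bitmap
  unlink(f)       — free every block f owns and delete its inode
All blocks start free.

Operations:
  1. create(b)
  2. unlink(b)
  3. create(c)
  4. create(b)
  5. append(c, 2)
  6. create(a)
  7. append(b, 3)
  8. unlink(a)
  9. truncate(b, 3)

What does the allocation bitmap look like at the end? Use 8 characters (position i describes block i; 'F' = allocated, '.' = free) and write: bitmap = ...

[1] create(b) — b=0 (map F.......)
[2] unlink(b) —  (map ........)
[3] create(c) — c=0 (map F.......)
[4] create(b) — b=1 c=0 (map FF......)
[5] append(c, 2) — b=1 c=0,2,3 (map FFFF....)
[6] create(a) — a=4 b=1 c=0,2,3 (map FFFFF...)
[7] append(b, 3) — a=4 b=1,5,6,7 c=0,2,3 (map FFFFFFFF)
[8] unlink(a) — b=1,5,6,7 c=0,2,3 (map FFFF.FFF)
[9] truncate(b, 3) — b=1,5,6 c=0,2,3 (map FFFF.FF.)

bitmap = FFFF.FF.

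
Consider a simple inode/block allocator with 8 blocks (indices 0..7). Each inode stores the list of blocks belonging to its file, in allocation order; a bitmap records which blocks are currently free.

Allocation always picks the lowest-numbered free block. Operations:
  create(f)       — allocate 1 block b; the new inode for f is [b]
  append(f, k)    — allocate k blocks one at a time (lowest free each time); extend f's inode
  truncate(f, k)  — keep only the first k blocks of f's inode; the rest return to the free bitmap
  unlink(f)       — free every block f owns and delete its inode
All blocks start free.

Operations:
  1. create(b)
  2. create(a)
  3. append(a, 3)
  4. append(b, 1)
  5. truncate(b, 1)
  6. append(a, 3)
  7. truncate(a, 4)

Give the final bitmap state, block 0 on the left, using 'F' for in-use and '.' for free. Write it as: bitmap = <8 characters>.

bitmap = FFFFF...

create(b): bitmap=F....... | b=[0]
create(a): bitmap=FF...... | a=[1] b=[0]
append(a, 3): bitmap=FFFFF... | a=[1, 2, 3, 4] b=[0]
append(b, 1): bitmap=FFFFFF.. | a=[1, 2, 3, 4] b=[0, 5]
truncate(b, 1): bitmap=FFFFF... | a=[1, 2, 3, 4] b=[0]
append(a, 3): bitmap=FFFFFFFF | a=[1, 2, 3, 4, 5, 6, 7] b=[0]
truncate(a, 4): bitmap=FFFFF... | a=[1, 2, 3, 4] b=[0]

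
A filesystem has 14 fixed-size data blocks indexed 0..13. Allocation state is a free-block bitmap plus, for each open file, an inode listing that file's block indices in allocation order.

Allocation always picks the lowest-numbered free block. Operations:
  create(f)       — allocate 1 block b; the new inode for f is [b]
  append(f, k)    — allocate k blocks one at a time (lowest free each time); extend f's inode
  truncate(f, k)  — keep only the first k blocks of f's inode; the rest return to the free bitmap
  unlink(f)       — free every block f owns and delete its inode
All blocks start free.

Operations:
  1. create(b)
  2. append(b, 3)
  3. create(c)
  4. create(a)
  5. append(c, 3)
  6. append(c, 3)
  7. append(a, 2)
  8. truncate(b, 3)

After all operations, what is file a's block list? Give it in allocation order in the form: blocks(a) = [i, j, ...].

blocks(a) = [5, 12, 13]

  1. create(b)  ⇒  F.............  {b→[0]}
  2. append(b, 3)  ⇒  FFFF..........  {b→[0, 1, 2, 3]}
  3. create(c)  ⇒  FFFFF.........  {b→[0, 1, 2, 3]; c→[4]}
  4. create(a)  ⇒  FFFFFF........  {a→[5]; b→[0, 1, 2, 3]; c→[4]}
  5. append(c, 3)  ⇒  FFFFFFFFF.....  {a→[5]; b→[0, 1, 2, 3]; c→[4, 6, 7, 8]}
  6. append(c, 3)  ⇒  FFFFFFFFFFFF..  {a→[5]; b→[0, 1, 2, 3]; c→[4, 6, 7, 8, 9, 10, 11]}
  7. append(a, 2)  ⇒  FFFFFFFFFFFFFF  {a→[5, 12, 13]; b→[0, 1, 2, 3]; c→[4, 6, 7, 8, 9, 10, 11]}
  8. truncate(b, 3)  ⇒  FFF.FFFFFFFFFF  {a→[5, 12, 13]; b→[0, 1, 2]; c→[4, 6, 7, 8, 9, 10, 11]}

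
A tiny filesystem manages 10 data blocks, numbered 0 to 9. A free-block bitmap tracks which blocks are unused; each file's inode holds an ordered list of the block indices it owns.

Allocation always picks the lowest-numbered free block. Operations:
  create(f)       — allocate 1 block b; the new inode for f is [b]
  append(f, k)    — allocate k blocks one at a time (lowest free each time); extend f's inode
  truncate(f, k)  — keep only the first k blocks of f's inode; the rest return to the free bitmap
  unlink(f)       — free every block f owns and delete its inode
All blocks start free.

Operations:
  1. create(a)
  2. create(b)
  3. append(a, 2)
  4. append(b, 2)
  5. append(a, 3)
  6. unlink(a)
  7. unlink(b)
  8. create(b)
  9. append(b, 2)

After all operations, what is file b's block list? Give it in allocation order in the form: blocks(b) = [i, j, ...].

  1. create(a)  ⇒  F.........  {a→[0]}
  2. create(b)  ⇒  FF........  {a→[0]; b→[1]}
  3. append(a, 2)  ⇒  FFFF......  {a→[0, 2, 3]; b→[1]}
  4. append(b, 2)  ⇒  FFFFFF....  {a→[0, 2, 3]; b→[1, 4, 5]}
  5. append(a, 3)  ⇒  FFFFFFFFF.  {a→[0, 2, 3, 6, 7, 8]; b→[1, 4, 5]}
  6. unlink(a)  ⇒  .F..FF....  {b→[1, 4, 5]}
  7. unlink(b)  ⇒  ..........  {}
  8. create(b)  ⇒  F.........  {b→[0]}
  9. append(b, 2)  ⇒  FFF.......  {b→[0, 1, 2]}

blocks(b) = [0, 1, 2]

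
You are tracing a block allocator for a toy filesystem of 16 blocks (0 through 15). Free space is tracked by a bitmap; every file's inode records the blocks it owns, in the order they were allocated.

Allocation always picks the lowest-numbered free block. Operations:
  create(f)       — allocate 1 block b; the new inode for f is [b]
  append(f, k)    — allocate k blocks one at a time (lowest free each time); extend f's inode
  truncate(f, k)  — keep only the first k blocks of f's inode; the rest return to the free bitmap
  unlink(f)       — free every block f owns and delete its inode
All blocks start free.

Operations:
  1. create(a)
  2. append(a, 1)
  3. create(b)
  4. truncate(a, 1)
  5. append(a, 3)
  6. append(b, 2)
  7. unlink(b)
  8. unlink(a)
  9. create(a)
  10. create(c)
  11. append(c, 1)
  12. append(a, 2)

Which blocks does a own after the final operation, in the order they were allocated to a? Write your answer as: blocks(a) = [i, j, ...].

blocks(a) = [0, 3, 4]

create(a): bitmap=F............... | a=[0]
append(a, 1): bitmap=FF.............. | a=[0, 1]
create(b): bitmap=FFF............. | a=[0, 1] b=[2]
truncate(a, 1): bitmap=F.F............. | a=[0] b=[2]
append(a, 3): bitmap=FFFFF........... | a=[0, 1, 3, 4] b=[2]
append(b, 2): bitmap=FFFFFFF......... | a=[0, 1, 3, 4] b=[2, 5, 6]
unlink(b): bitmap=FF.FF........... | a=[0, 1, 3, 4]
unlink(a): bitmap=................ | 
create(a): bitmap=F............... | a=[0]
create(c): bitmap=FF.............. | a=[0] c=[1]
append(c, 1): bitmap=FFF............. | a=[0] c=[1, 2]
append(a, 2): bitmap=FFFFF........... | a=[0, 3, 4] c=[1, 2]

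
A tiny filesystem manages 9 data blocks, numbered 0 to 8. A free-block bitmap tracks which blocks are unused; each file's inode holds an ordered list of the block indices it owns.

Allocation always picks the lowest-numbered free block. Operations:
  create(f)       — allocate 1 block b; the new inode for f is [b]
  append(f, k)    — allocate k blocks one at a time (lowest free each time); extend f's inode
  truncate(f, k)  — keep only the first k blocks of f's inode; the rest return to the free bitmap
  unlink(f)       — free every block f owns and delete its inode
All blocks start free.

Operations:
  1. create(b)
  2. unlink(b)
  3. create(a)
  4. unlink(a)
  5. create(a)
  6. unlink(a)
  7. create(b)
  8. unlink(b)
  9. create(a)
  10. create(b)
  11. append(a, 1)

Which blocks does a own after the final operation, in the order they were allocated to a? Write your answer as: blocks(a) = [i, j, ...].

  1. create(b)  ⇒  F........  {b→[0]}
  2. unlink(b)  ⇒  .........  {}
  3. create(a)  ⇒  F........  {a→[0]}
  4. unlink(a)  ⇒  .........  {}
  5. create(a)  ⇒  F........  {a→[0]}
  6. unlink(a)  ⇒  .........  {}
  7. create(b)  ⇒  F........  {b→[0]}
  8. unlink(b)  ⇒  .........  {}
  9. create(a)  ⇒  F........  {a→[0]}
  10. create(b)  ⇒  FF.......  {a→[0]; b→[1]}
  11. append(a, 1)  ⇒  FFF......  {a→[0, 2]; b→[1]}

blocks(a) = [0, 2]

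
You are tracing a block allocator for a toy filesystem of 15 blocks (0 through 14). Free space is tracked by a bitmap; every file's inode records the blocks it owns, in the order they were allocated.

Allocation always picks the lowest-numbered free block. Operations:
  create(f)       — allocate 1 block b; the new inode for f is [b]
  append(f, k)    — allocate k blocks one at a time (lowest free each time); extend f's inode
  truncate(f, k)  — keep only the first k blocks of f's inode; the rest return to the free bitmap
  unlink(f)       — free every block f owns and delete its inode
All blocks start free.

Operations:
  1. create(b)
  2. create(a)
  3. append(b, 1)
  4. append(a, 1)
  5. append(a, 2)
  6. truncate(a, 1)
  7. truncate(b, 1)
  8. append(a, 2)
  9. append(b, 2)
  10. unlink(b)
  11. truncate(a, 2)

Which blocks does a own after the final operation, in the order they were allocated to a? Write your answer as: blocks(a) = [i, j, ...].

blocks(a) = [1, 2]

[1] create(b) — b=0 (map F..............)
[2] create(a) — a=1 b=0 (map FF.............)
[3] append(b, 1) — a=1 b=0,2 (map FFF............)
[4] append(a, 1) — a=1,3 b=0,2 (map FFFF...........)
[5] append(a, 2) — a=1,3,4,5 b=0,2 (map FFFFFF.........)
[6] truncate(a, 1) — a=1 b=0,2 (map FFF............)
[7] truncate(b, 1) — a=1 b=0 (map FF.............)
[8] append(a, 2) — a=1,2,3 b=0 (map FFFF...........)
[9] append(b, 2) — a=1,2,3 b=0,4,5 (map FFFFFF.........)
[10] unlink(b) — a=1,2,3 (map .FFF...........)
[11] truncate(a, 2) — a=1,2 (map .FF............)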